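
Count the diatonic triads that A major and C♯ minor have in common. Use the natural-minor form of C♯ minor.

Diatonic triads of A major: A (I), Bm (ii), C♯m (iii), D (IV), E (V), F♯m (vi), G♯dim (vii°).
Diatonic triads of C♯ minor (natural minor): C♯m (i), D♯dim (ii°), E (III), F♯m (iv), G♯m (v), A (VI), B (VII).
Matching root and quality in both lists: A, C♯m, E, F♯m.
That gives 4 common triads.

4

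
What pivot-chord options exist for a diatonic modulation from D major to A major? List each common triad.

D, F#m, A, Bm

Triads in D major: D major (I), E minor (ii), F# minor (iii), G major (IV), A major (V), B minor (vi), C# diminished (vii°).
Triads in A major: A major (I), B minor (ii), C# minor (iii), D major (IV), E major (V), F# minor (vi), G# diminished (vii°).
Shared triads with their functions: D major (I in D major, IV in A major); F# minor (iii in D major, vi in A major); A major (V in D major, I in A major); B minor (vi in D major, ii in A major).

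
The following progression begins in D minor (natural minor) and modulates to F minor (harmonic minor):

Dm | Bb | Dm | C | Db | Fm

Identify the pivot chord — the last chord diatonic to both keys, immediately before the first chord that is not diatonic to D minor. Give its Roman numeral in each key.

Chords diatonic to D minor: Dm, Edim, F, Gm, Am, Bb, C.
Reading the progression, the first chord not in that set is Db, so the modulation leaves D minor there.
The chord immediately before Db is C, which is diatonic to both keys: VII in D minor and V in F minor.

C — VII in D minor, V in F minor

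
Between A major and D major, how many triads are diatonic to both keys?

4

Diatonic triads of A major: A major (I), B minor (ii), C# minor (iii), D major (IV), E major (V), F# minor (vi), G# diminished (vii°).
Diatonic triads of D major: D major (I), E minor (ii), F# minor (iii), G major (IV), A major (V), B minor (vi), C# diminished (vii°).
Matching root and quality in both lists: A major, B minor, D major, F# minor.
That gives 4 common triads.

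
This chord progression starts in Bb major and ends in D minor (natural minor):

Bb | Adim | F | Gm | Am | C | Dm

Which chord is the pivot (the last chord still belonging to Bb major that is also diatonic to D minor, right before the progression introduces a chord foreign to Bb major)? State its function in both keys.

Chords diatonic to Bb major: Bb, Cm, Dm, Eb, F, Gm, Adim.
Reading the progression, the first chord not in that set is Am, so the modulation leaves Bb major there.
The chord immediately before Am is Gm, which is diatonic to both keys: vi in Bb major and iv in D minor.

Gm — vi in Bb major, iv in D minor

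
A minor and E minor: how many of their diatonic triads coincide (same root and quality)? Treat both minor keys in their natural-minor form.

4

Diatonic triads of A minor (natural minor): Am (i), Bdim (ii°), C (III), Dm (iv), Em (v), F (VI), G (VII).
Diatonic triads of E minor (natural minor): Em (i), F#dim (ii°), G (III), Am (iv), Bm (v), C (VI), D (VII).
Matching root and quality in both lists: Am, C, Em, G.
That gives 4 common triads.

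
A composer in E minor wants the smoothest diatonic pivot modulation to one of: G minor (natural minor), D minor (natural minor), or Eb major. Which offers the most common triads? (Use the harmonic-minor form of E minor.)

D minor

Triads of E minor (harmonic minor): E minor (i), F# diminished (ii°), G augmented (III+), A minor (iv), B major (V), C major (VI), D# diminished (vii°).
G minor (natural minor) shares 0: none.
D minor (natural minor) shares 2: Am, C.
Eb major shares 0: none.
The most common triads (2) are shared with D minor.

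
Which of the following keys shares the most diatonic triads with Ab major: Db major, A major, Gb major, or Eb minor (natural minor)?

Db major

Triads of Ab major: Ab major (I), Bb minor (ii), C minor (iii), Db major (IV), Eb major (V), F minor (vi), G diminished (vii°).
Db major shares 4: Ab, Bbm, Db, Fm.
A major shares 0: none.
Gb major shares 2: Bbm, Db.
Eb minor (natural minor) shares 2: Bbm, Db.
The most common triads (4) are shared with Db major.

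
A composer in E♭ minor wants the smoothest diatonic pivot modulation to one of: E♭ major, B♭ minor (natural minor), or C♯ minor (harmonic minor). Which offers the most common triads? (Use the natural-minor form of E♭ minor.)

B♭ minor

Triads of E♭ minor (natural minor): E♭m (i), Fdim (ii°), G♭ (III), A♭m (iv), B♭m (v), C♭ (VI), D♭ (VII).
E♭ major shares 0: none.
B♭ minor (natural minor) shares 4: E♭m, G♭, B♭m, D♭.
C♯ minor (harmonic minor) shares 0: none.
The most common triads (4) are shared with B♭ minor.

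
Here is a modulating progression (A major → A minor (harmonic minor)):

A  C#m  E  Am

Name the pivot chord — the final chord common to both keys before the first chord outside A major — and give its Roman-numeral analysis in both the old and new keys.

Chords diatonic to A major: A, Bm, C#m, D, E, F#m, G#dim.
Reading the progression, the first chord not in that set is Am, so the modulation leaves A major there.
The chord immediately before Am is E, which is diatonic to both keys: V in A major and V in A minor.

E — V in A major, V in A minor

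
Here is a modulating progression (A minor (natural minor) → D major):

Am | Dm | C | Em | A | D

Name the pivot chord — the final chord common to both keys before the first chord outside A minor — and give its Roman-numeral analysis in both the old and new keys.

Chords diatonic to A minor: Am, Bdim, C, Dm, Em, F, G.
Reading the progression, the first chord not in that set is A, so the modulation leaves A minor there.
The chord immediately before A is Em, which is diatonic to both keys: v in A minor and ii in D major.

Em — v in A minor, ii in D major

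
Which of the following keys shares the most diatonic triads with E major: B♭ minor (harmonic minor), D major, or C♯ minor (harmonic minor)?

Triads of E major: E major (I), F♯ minor (ii), G♯ minor (iii), A major (IV), B major (V), C♯ minor (vi), D♯ diminished (vii°).
B♭ minor (harmonic minor) shares 0: none.
D major shares 2: F♯m, A.
C♯ minor (harmonic minor) shares 4: F♯m, A, C♯m, D♯dim.
The most common triads (4) are shared with C♯ minor.

C♯ minor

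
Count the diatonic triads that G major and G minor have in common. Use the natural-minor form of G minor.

0

Diatonic triads of G major: G (I), Am (ii), Bm (iii), C (IV), D (V), Em (vi), F#dim (vii°).
Diatonic triads of G minor (natural minor): Gm (i), Adim (ii°), Bb (III), Cm (iv), Dm (v), Eb (VI), F (VII).
No triad has the same root and quality in both keys.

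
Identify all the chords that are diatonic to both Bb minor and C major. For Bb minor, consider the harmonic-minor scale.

Triads in Bb minor (harmonic minor): Bb minor (i), C diminished (ii°), Db augmented (III+), Eb minor (iv), F major (V), Gb major (VI), A diminished (vii°).
Triads in C major: C major (I), D minor (ii), E minor (iii), F major (IV), G major (V), A minor (vi), B diminished (vii°).
Shared triads with their functions: F major (V in Bb minor, IV in C major).

F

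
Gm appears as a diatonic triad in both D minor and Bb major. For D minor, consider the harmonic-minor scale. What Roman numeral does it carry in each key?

iv in D minor; vi in Bb major

The scale of D minor (harmonic minor) is D E F G A Bb C#; G is degree 4, and the triad built there (G-Bb-D) is minor, so it is iv.
The scale of Bb major is Bb C D Eb F G A; G is degree 6, and the triad built there (G-Bb-D) is minor, so it is vi.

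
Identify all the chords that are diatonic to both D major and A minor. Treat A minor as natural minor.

Em, G

Triads in D major: D (I), Em (ii), F♯m (iii), G (IV), A (V), Bm (vi), C♯dim (vii°).
Triads in A minor (natural minor): Am (i), Bdim (ii°), C (III), Dm (iv), Em (v), F (VI), G (VII).
Shared triads with their functions: Em (ii in D major, v in A minor); G (IV in D major, VII in A minor).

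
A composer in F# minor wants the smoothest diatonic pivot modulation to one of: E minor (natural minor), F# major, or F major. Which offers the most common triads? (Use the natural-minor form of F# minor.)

Triads of F# minor (natural minor): F#m (i), G#dim (ii°), A (III), Bm (iv), C#m (v), D (VI), E (VII).
E minor (natural minor) shares 2: Bm, D.
F# major shares 0: none.
F major shares 0: none.
The most common triads (2) are shared with E minor.

E minor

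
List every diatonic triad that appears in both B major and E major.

B, C#m, E, G#m

Triads in B major: B (I), C#m (ii), D#m (iii), E (IV), F# (V), G#m (vi), A#dim (vii°).
Triads in E major: E (I), F#m (ii), G#m (iii), A (IV), B (V), C#m (vi), D#dim (vii°).
Shared triads with their functions: B (I in B major, V in E major); C#m (ii in B major, vi in E major); E (IV in B major, I in E major); G#m (vi in B major, iii in E major).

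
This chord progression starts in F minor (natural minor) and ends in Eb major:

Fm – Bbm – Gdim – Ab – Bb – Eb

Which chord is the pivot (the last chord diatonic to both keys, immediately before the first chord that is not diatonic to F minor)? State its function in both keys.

Chords diatonic to F minor: Fm, Gdim, Ab, Bbm, Cm, Db, Eb.
Reading the progression, the first chord not in that set is Bb, so the modulation leaves F minor there.
The chord immediately before Bb is Ab, which is diatonic to both keys: III in F minor and IV in Eb major.

Ab — III in F minor, IV in Eb major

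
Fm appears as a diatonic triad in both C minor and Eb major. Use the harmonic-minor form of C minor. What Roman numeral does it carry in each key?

iv in C minor; ii in Eb major

The scale of C minor (harmonic minor) is C D Eb F G Ab B; F is degree 4, and the triad built there (F-Ab-C) is minor, so it is iv.
The scale of Eb major is Eb F G Ab Bb C D; F is degree 2, and the triad built there (F-Ab-C) is minor, so it is ii.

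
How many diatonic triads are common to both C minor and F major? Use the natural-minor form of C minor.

Diatonic triads of C minor (natural minor): C minor (i), D diminished (ii°), E♭ major (III), F minor (iv), G minor (v), A♭ major (VI), B♭ major (VII).
Diatonic triads of F major: F major (I), G minor (ii), A minor (iii), B♭ major (IV), C major (V), D minor (vi), E diminished (vii°).
Matching root and quality in both lists: G minor, B♭ major.
That gives 2 common triads.

2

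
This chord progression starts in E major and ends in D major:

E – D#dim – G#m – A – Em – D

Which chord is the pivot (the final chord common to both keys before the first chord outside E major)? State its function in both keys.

Chords diatonic to E major: E, F#m, G#m, A, B, C#m, D#dim.
Reading the progression, the first chord not in that set is Em, so the modulation leaves E major there.
The chord immediately before Em is A, which is diatonic to both keys: IV in E major and V in D major.

A — IV in E major, V in D major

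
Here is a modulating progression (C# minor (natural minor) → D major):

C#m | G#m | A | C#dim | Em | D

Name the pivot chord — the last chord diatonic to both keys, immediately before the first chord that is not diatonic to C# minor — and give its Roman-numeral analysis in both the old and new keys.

Chords diatonic to C# minor: C#m, D#dim, E, F#m, G#m, A, B.
Reading the progression, the first chord not in that set is C#dim, so the modulation leaves C# minor there.
The chord immediately before C#dim is A, which is diatonic to both keys: VI in C# minor and V in D major.

A — VI in C# minor, V in D major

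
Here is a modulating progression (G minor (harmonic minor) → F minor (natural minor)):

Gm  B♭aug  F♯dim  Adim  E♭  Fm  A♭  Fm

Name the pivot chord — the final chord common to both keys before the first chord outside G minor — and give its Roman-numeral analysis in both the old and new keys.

Chords diatonic to G minor: Gm, Adim, B♭aug, Cm, D, E♭, F♯dim.
Reading the progression, the first chord not in that set is Fm, so the modulation leaves G minor there.
The chord immediately before Fm is E♭, which is diatonic to both keys: VI in G minor and VII in F minor.

E♭ — VI in G minor, VII in F minor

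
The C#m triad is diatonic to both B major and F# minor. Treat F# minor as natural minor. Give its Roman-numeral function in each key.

The scale of B major is B C# D# E F# G# A#; C# is degree 2, and the triad built there (C#-E-G#) is minor, so it is ii.
The scale of F# minor (natural minor) is F# G# A B C# D E; C# is degree 5, and the triad built there (C#-E-G#) is minor, so it is v.

ii in B major; v in F# minor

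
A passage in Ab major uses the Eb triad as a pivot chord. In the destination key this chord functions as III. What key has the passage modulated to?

C minor

The numeral III denotes a major triad on scale degree 3. With Eb on degree 3, the tonic of the new key is C.
Degree 3 carries a major triad in natural-minor keys, so the destination is C minor.
Check: the diatonic triads of C minor (natural minor) are Cm (i), Ddim (ii°), Eb (III), Fm (iv), Gm (v), Ab (VI), Bb (VII) — Eb is indeed III.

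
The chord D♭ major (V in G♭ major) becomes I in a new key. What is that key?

D♭ major

The numeral I denotes a major triad on scale degree 1. With D♭ on degree 1, the tonic of the new key is D♭.
Degree 1 carries a major triad in major keys, so the destination is D♭ major.
Check: the diatonic triads of D♭ major are D♭ (I), E♭m (ii), Fm (iii), G♭ (IV), A♭ (V), B♭m (vi), Cdim (vii°) — D♭ major is indeed I.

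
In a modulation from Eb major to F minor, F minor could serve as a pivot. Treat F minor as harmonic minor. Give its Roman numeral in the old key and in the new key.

ii in Eb major; i in F minor

The scale of Eb major is Eb F G Ab Bb C D; F is degree 2, and the triad built there (F-Ab-C) is minor, so it is ii.
The scale of F minor (harmonic minor) is F G Ab Bb C Db E; F is degree 1, and the triad built there (F-Ab-C) is minor, so it is i.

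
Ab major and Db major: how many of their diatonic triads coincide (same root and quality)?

4

Diatonic triads of Ab major: Ab major (I), Bb minor (ii), C minor (iii), Db major (IV), Eb major (V), F minor (vi), G diminished (vii°).
Diatonic triads of Db major: Db major (I), Eb minor (ii), F minor (iii), Gb major (IV), Ab major (V), Bb minor (vi), C diminished (vii°).
Matching root and quality in both lists: Ab major, Bb minor, Db major, F minor.
That gives 4 common triads.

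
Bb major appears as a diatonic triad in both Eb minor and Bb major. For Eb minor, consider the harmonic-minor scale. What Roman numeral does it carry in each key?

The scale of Eb minor (harmonic minor) is Eb F Gb Ab Bb Cb D; Bb is degree 5, and the triad built there (Bb-D-F) is major, so it is V.
The scale of Bb major is Bb C D Eb F G A; Bb is degree 1, and the triad built there (Bb-D-F) is major, so it is I.

V in Eb minor; I in Bb major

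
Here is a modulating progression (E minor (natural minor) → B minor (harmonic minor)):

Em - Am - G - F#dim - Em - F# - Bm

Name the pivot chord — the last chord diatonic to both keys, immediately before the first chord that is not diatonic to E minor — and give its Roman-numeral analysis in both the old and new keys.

Em — i in E minor, iv in B minor

Chords diatonic to E minor: Em, F#dim, G, Am, Bm, C, D.
Reading the progression, the first chord not in that set is F#, so the modulation leaves E minor there.
The chord immediately before F# is Em, which is diatonic to both keys: i in E minor and iv in B minor.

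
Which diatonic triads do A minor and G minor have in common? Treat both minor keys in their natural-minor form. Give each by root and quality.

Triads in A minor (natural minor): Am (i), Bdim (ii°), C (III), Dm (iv), Em (v), F (VI), G (VII).
Triads in G minor (natural minor): Gm (i), Adim (ii°), B♭ (III), Cm (iv), Dm (v), E♭ (VI), F (VII).
Shared triads with their functions: Dm (iv in A minor, v in G minor); F (VI in A minor, VII in G minor).

Dm, F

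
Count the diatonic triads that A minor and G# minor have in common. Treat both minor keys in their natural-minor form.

Diatonic triads of A minor (natural minor): Am (i), Bdim (ii°), C (III), Dm (iv), Em (v), F (VI), G (VII).
Diatonic triads of G# minor (natural minor): G#m (i), A#dim (ii°), B (III), C#m (iv), D#m (v), E (VI), F# (VII).
No triad has the same root and quality in both keys.

0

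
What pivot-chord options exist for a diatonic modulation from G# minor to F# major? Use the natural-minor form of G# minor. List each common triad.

G#m, B, D#m, F#

Triads in G# minor (natural minor): G#m (i), A#dim (ii°), B (III), C#m (iv), D#m (v), E (VI), F# (VII).
Triads in F# major: F# (I), G#m (ii), A#m (iii), B (IV), C# (V), D#m (vi), E#dim (vii°).
Shared triads with their functions: G#m (i in G# minor, ii in F# major); B (III in G# minor, IV in F# major); D#m (v in G# minor, vi in F# major); F# (VII in G# minor, I in F# major).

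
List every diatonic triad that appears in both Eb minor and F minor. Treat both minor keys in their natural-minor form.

Triads in Eb minor (natural minor): Ebm (i), Fdim (ii°), Gb (III), Abm (iv), Bbm (v), Cb (VI), Db (VII).
Triads in F minor (natural minor): Fm (i), Gdim (ii°), Ab (III), Bbm (iv), Cm (v), Db (VI), Eb (VII).
Shared triads with their functions: Bbm (v in Eb minor, iv in F minor); Db (VII in Eb minor, VI in F minor).

Bbm, Db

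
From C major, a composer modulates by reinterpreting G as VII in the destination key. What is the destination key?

The numeral VII denotes a major triad on scale degree 7. With G on degree 7, the tonic of the new key is A.
Degree 7 carries a major triad in natural-minor keys, so the destination is A minor.
Check: the diatonic triads of A minor (natural minor) are Am (i), Bdim (ii°), C (III), Dm (iv), Em (v), F (VI), G (VII) — G is indeed VII.

A minor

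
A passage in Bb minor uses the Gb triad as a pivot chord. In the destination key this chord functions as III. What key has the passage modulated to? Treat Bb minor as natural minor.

Eb minor

The numeral III denotes a major triad on scale degree 3. With Gb on degree 3, the tonic of the new key is Eb.
Degree 3 carries a major triad in natural-minor keys, so the destination is Eb minor.
Check: the diatonic triads of Eb minor (natural minor) are Ebm (i), Fdim (ii°), Gb (III), Abm (iv), Bbm (v), Cb (VI), Db (VII) — Gb is indeed III.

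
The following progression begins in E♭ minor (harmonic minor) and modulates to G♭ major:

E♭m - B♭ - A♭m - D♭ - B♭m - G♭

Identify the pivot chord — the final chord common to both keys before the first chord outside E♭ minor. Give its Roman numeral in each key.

Chords diatonic to E♭ minor: E♭m, Fdim, G♭aug, A♭m, B♭, C♭, Ddim.
Reading the progression, the first chord not in that set is D♭, so the modulation leaves E♭ minor there.
The chord immediately before D♭ is A♭m, which is diatonic to both keys: iv in E♭ minor and ii in G♭ major.

A♭m — iv in E♭ minor, ii in G♭ major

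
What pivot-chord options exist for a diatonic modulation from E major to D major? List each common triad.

Triads in E major: E (I), F#m (ii), G#m (iii), A (IV), B (V), C#m (vi), D#dim (vii°).
Triads in D major: D (I), Em (ii), F#m (iii), G (IV), A (V), Bm (vi), C#dim (vii°).
Shared triads with their functions: F#m (ii in E major, iii in D major); A (IV in E major, V in D major).

F#m, A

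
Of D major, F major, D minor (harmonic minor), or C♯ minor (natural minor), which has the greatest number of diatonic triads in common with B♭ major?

F major

Triads of B♭ major: B♭ major (I), C minor (ii), D minor (iii), E♭ major (IV), F major (V), G minor (vi), A diminished (vii°).
D major shares 0: none.
F major shares 4: B♭, Dm, F, Gm.
D minor (harmonic minor) shares 3: B♭, Dm, Gm.
C♯ minor (natural minor) shares 0: none.
The most common triads (4) are shared with F major.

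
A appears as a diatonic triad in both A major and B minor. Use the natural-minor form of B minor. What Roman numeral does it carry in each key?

The scale of A major is A B C# D E F# G#; A is degree 1, and the triad built there (A-C#-E) is major, so it is I.
The scale of B minor (natural minor) is B C# D E F# G A; A is degree 7, and the triad built there (A-C#-E) is major, so it is VII.

I in A major; VII in B minor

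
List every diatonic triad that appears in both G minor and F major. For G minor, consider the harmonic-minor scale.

Triads in G minor (harmonic minor): G minor (i), A diminished (ii°), Bb augmented (III+), C minor (iv), D major (V), Eb major (VI), F# diminished (vii°).
Triads in F major: F major (I), G minor (ii), A minor (iii), Bb major (IV), C major (V), D minor (vi), E diminished (vii°).
Shared triads with their functions: G minor (i in G minor, ii in F major).

Gm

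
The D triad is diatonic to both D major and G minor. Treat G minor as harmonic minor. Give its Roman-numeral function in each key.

The scale of D major is D E F♯ G A B C♯; D is degree 1, and the triad built there (D-F♯-A) is major, so it is I.
The scale of G minor (harmonic minor) is G A B♭ C D E♭ F♯; D is degree 5, and the triad built there (D-F♯-A) is major, so it is V.

I in D major; V in G minor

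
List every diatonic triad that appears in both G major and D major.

G, Bm, D, Em

Triads in G major: G major (I), A minor (ii), B minor (iii), C major (IV), D major (V), E minor (vi), F# diminished (vii°).
Triads in D major: D major (I), E minor (ii), F# minor (iii), G major (IV), A major (V), B minor (vi), C# diminished (vii°).
Shared triads with their functions: G major (I in G major, IV in D major); B minor (iii in G major, vi in D major); D major (V in G major, I in D major); E minor (vi in G major, ii in D major).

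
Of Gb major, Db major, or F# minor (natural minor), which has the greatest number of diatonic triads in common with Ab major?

Triads of Ab major: Ab major (I), Bb minor (ii), C minor (iii), Db major (IV), Eb major (V), F minor (vi), G diminished (vii°).
Gb major shares 2: Bbm, Db.
Db major shares 4: Ab, Bbm, Db, Fm.
F# minor (natural minor) shares 0: none.
The most common triads (4) are shared with Db major.

Db major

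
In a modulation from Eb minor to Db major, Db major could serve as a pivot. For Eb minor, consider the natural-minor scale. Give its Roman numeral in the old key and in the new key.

VII in Eb minor; I in Db major

The scale of Eb minor (natural minor) is Eb F Gb Ab Bb Cb Db; Db is degree 7, and the triad built there (Db-F-Ab) is major, so it is VII.
The scale of Db major is Db Eb F Gb Ab Bb C; Db is degree 1, and the triad built there (Db-F-Ab) is major, so it is I.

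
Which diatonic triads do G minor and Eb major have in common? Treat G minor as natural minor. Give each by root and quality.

Gm, Bb, Cm, Eb

Triads in G minor (natural minor): Gm (i), Adim (ii°), Bb (III), Cm (iv), Dm (v), Eb (VI), F (VII).
Triads in Eb major: Eb (I), Fm (ii), Gm (iii), Ab (IV), Bb (V), Cm (vi), Ddim (vii°).
Shared triads with their functions: Gm (i in G minor, iii in Eb major); Bb (III in G minor, V in Eb major); Cm (iv in G minor, vi in Eb major); Eb (VI in G minor, I in Eb major).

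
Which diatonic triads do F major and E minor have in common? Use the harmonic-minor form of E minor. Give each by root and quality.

Triads in F major: F (I), Gm (ii), Am (iii), Bb (IV), C (V), Dm (vi), Edim (vii°).
Triads in E minor (harmonic minor): Em (i), F#dim (ii°), Gaug (III+), Am (iv), B (V), C (VI), D#dim (vii°).
Shared triads with their functions: Am (iii in F major, iv in E minor); C (V in F major, VI in E minor).

Am, C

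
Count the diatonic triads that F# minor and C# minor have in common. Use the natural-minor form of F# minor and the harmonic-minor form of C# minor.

Diatonic triads of F# minor (natural minor): F#m (i), G#dim (ii°), A (III), Bm (iv), C#m (v), D (VI), E (VII).
Diatonic triads of C# minor (harmonic minor): C#m (i), D#dim (ii°), Eaug (III+), F#m (iv), G# (V), A (VI), B#dim (vii°).
Matching root and quality in both lists: F#m, A, C#m.
That gives 3 common triads.

3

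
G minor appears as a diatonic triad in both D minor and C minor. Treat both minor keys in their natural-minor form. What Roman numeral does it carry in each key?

iv in D minor; v in C minor

The scale of D minor (natural minor) is D E F G A Bb C; G is degree 4, and the triad built there (G-Bb-D) is minor, so it is iv.
The scale of C minor (natural minor) is C D Eb F G Ab Bb; G is degree 5, and the triad built there (G-Bb-D) is minor, so it is v.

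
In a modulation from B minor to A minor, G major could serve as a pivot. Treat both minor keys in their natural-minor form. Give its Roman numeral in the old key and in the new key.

The scale of B minor (natural minor) is B C# D E F# G A; G is degree 6, and the triad built there (G-B-D) is major, so it is VI.
The scale of A minor (natural minor) is A B C D E F G; G is degree 7, and the triad built there (G-B-D) is major, so it is VII.

VI in B minor; VII in A minor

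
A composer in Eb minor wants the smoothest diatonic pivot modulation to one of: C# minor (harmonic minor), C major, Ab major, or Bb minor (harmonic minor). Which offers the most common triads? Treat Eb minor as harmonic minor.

Bb minor

Triads of Eb minor (harmonic minor): Ebm (i), Fdim (ii°), Gbaug (III+), Abm (iv), Bb (V), Cb (VI), Ddim (vii°).
C# minor (harmonic minor) shares 0: none.
C major shares 0: none.
Ab major shares 0: none.
Bb minor (harmonic minor) shares 1: Ebm.
The most common triads (1) are shared with Bb minor.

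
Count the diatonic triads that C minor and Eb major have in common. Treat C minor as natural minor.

7

Diatonic triads of C minor (natural minor): Cm (i), Ddim (ii°), Eb (III), Fm (iv), Gm (v), Ab (VI), Bb (VII).
Diatonic triads of Eb major: Eb (I), Fm (ii), Gm (iii), Ab (IV), Bb (V), Cm (vi), Ddim (vii°).
Matching root and quality in both lists: Cm, Ddim, Eb, Fm, Gm, Ab, Bb.
That gives 7 common triads.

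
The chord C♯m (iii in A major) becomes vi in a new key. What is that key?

The numeral vi denotes a minor triad on scale degree 6. With C♯ on degree 6, the tonic of the new key is E.
Degree 6 carries a minor triad in major keys, so the destination is E major.
Check: the diatonic triads of E major are E (I), F♯m (ii), G♯m (iii), A (IV), B (V), C♯m (vi), D♯dim (vii°) — C♯m is indeed vi.

E major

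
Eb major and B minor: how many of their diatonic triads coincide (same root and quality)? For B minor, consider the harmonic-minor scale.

0

Diatonic triads of Eb major: Eb (I), Fm (ii), Gm (iii), Ab (IV), Bb (V), Cm (vi), Ddim (vii°).
Diatonic triads of B minor (harmonic minor): Bm (i), C#dim (ii°), Daug (III+), Em (iv), F# (V), G (VI), A#dim (vii°).
No triad has the same root and quality in both keys.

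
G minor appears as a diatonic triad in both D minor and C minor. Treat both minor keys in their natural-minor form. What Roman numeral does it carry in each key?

The scale of D minor (natural minor) is D E F G A B♭ C; G is degree 4, and the triad built there (G-B♭-D) is minor, so it is iv.
The scale of C minor (natural minor) is C D E♭ F G A♭ B♭; G is degree 5, and the triad built there (G-B♭-D) is minor, so it is v.

iv in D minor; v in C minor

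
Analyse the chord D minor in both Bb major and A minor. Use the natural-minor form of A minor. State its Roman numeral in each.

iii in Bb major; iv in A minor

The scale of Bb major is Bb C D Eb F G A; D is degree 3, and the triad built there (D-F-A) is minor, so it is iii.
The scale of A minor (natural minor) is A B C D E F G; D is degree 4, and the triad built there (D-F-A) is minor, so it is iv.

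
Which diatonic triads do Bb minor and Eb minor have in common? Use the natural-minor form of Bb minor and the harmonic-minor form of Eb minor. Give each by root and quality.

Triads in Bb minor (natural minor): Bbm (i), Cdim (ii°), Db (III), Ebm (iv), Fm (v), Gb (VI), Ab (VII).
Triads in Eb minor (harmonic minor): Ebm (i), Fdim (ii°), Gbaug (III+), Abm (iv), Bb (V), Cb (VI), Ddim (vii°).
Shared triads with their functions: Ebm (iv in Bb minor, i in Eb minor).

Ebm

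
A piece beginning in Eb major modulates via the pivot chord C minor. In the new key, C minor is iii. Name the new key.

The numeral iii denotes a minor triad on scale degree 3. With C on degree 3, the tonic of the new key is Ab.
Degree 3 carries a minor triad in major keys, so the destination is Ab major.
Check: the diatonic triads of Ab major are Ab (I), Bbm (ii), Cm (iii), Db (IV), Eb (V), Fm (vi), Gdim (vii°) — C minor is indeed iii.

Ab major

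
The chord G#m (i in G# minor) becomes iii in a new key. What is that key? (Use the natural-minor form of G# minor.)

The numeral iii denotes a minor triad on scale degree 3. With G# on degree 3, the tonic of the new key is E.
Degree 3 carries a minor triad in major keys, so the destination is E major.
Check: the diatonic triads of E major are E (I), F#m (ii), G#m (iii), A (IV), B (V), C#m (vi), D#dim (vii°) — G#m is indeed iii.

E major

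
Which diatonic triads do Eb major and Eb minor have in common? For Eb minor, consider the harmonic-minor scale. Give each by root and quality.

Bb, Ddim

Triads in Eb major: Eb major (I), F minor (ii), G minor (iii), Ab major (IV), Bb major (V), C minor (vi), D diminished (vii°).
Triads in Eb minor (harmonic minor): Eb minor (i), F diminished (ii°), Gb augmented (III+), Ab minor (iv), Bb major (V), Cb major (VI), D diminished (vii°).
Shared triads with their functions: Bb major (V in Eb major, V in Eb minor); D diminished (vii° in Eb major, vii° in Eb minor).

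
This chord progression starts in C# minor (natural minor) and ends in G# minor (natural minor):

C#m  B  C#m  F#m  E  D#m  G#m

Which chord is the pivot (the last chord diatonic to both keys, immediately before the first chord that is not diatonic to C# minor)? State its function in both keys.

E — III in C# minor, VI in G# minor

Chords diatonic to C# minor: C#m, D#dim, E, F#m, G#m, A, B.
Reading the progression, the first chord not in that set is D#m, so the modulation leaves C# minor there.
The chord immediately before D#m is E, which is diatonic to both keys: III in C# minor and VI in G# minor.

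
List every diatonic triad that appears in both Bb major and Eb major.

Bb, Cm, Eb, Gm

Triads in Bb major: Bb (I), Cm (ii), Dm (iii), Eb (IV), F (V), Gm (vi), Adim (vii°).
Triads in Eb major: Eb (I), Fm (ii), Gm (iii), Ab (IV), Bb (V), Cm (vi), Ddim (vii°).
Shared triads with their functions: Bb (I in Bb major, V in Eb major); Cm (ii in Bb major, vi in Eb major); Eb (IV in Bb major, I in Eb major); Gm (vi in Bb major, iii in Eb major).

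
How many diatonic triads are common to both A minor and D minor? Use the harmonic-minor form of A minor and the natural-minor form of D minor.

Diatonic triads of A minor (harmonic minor): A minor (i), B diminished (ii°), C augmented (III+), D minor (iv), E major (V), F major (VI), G# diminished (vii°).
Diatonic triads of D minor (natural minor): D minor (i), E diminished (ii°), F major (III), G minor (iv), A minor (v), Bb major (VI), C major (VII).
Matching root and quality in both lists: A minor, D minor, F major.
That gives 3 common triads.

3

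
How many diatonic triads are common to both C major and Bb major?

Diatonic triads of C major: C major (I), D minor (ii), E minor (iii), F major (IV), G major (V), A minor (vi), B diminished (vii°).
Diatonic triads of Bb major: Bb major (I), C minor (ii), D minor (iii), Eb major (IV), F major (V), G minor (vi), A diminished (vii°).
Matching root and quality in both lists: D minor, F major.
That gives 2 common triads.

2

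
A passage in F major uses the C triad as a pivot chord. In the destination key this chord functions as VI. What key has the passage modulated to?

E minor

The numeral VI denotes a major triad on scale degree 6. With C on degree 6, the tonic of the new key is E.
Degree 6 carries a major triad in minor keys, so the destination is E minor.
Check: the diatonic triads of E minor (natural minor) are Em (i), F#dim (ii°), G (III), Am (iv), Bm (v), C (VI), D (VII) — C is indeed VI.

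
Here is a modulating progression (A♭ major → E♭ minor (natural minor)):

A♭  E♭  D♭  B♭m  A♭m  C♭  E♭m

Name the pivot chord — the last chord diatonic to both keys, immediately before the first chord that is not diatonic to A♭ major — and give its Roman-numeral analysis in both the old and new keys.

B♭m — ii in A♭ major, v in E♭ minor

Chords diatonic to A♭ major: A♭, B♭m, Cm, D♭, E♭, Fm, Gdim.
Reading the progression, the first chord not in that set is A♭m, so the modulation leaves A♭ major there.
The chord immediately before A♭m is B♭m, which is diatonic to both keys: ii in A♭ major and v in E♭ minor.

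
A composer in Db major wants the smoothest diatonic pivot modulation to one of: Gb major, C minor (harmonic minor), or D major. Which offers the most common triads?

Triads of Db major: Db major (I), Eb minor (ii), F minor (iii), Gb major (IV), Ab major (V), Bb minor (vi), C diminished (vii°).
Gb major shares 4: Db, Ebm, Gb, Bbm.
C minor (harmonic minor) shares 2: Fm, Ab.
D major shares 0: none.
The most common triads (4) are shared with Gb major.

Gb major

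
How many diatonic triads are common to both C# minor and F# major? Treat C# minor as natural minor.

Diatonic triads of C# minor (natural minor): C#m (i), D#dim (ii°), E (III), F#m (iv), G#m (v), A (VI), B (VII).
Diatonic triads of F# major: F# (I), G#m (ii), A#m (iii), B (IV), C# (V), D#m (vi), E#dim (vii°).
Matching root and quality in both lists: G#m, B.
That gives 2 common triads.

2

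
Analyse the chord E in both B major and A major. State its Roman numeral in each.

IV in B major; V in A major

The scale of B major is B C♯ D♯ E F♯ G♯ A♯; E is degree 4, and the triad built there (E-G♯-B) is major, so it is IV.
The scale of A major is A B C♯ D E F♯ G♯; E is degree 5, and the triad built there (E-G♯-B) is major, so it is V.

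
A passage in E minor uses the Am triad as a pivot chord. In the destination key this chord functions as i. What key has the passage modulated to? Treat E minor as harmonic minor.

A minor

The numeral i denotes a minor triad on scale degree 1. With A on degree 1, the tonic of the new key is A.
Degree 1 carries a minor triad in minor keys, so the destination is A minor.
Check: the diatonic triads of A minor (natural minor) are Am (i), Bdim (ii°), C (III), Dm (iv), Em (v), F (VI), G (VII) — Am is indeed i.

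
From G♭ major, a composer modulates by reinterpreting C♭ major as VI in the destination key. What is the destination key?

E♭ minor

The numeral VI denotes a major triad on scale degree 6. With C♭ on degree 6, the tonic of the new key is E♭.
Degree 6 carries a major triad in minor keys, so the destination is E♭ minor.
Check: the diatonic triads of E♭ minor (natural minor) are E♭m (i), Fdim (ii°), G♭ (III), A♭m (iv), B♭m (v), C♭ (VI), D♭ (VII) — C♭ major is indeed VI.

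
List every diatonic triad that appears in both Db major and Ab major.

Db, Fm, Ab, Bbm

Triads in Db major: Db major (I), Eb minor (ii), F minor (iii), Gb major (IV), Ab major (V), Bb minor (vi), C diminished (vii°).
Triads in Ab major: Ab major (I), Bb minor (ii), C minor (iii), Db major (IV), Eb major (V), F minor (vi), G diminished (vii°).
Shared triads with their functions: Db major (I in Db major, IV in Ab major); F minor (iii in Db major, vi in Ab major); Ab major (V in Db major, I in Ab major); Bb minor (vi in Db major, ii in Ab major).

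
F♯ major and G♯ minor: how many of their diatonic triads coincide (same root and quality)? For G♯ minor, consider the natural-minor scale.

4

Diatonic triads of F♯ major: F♯ major (I), G♯ minor (ii), A♯ minor (iii), B major (IV), C♯ major (V), D♯ minor (vi), E♯ diminished (vii°).
Diatonic triads of G♯ minor (natural minor): G♯ minor (i), A♯ diminished (ii°), B major (III), C♯ minor (iv), D♯ minor (v), E major (VI), F♯ major (VII).
Matching root and quality in both lists: F♯ major, G♯ minor, B major, D♯ minor.
That gives 4 common triads.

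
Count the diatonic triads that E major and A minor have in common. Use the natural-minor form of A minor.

0

Diatonic triads of E major: E (I), F♯m (ii), G♯m (iii), A (IV), B (V), C♯m (vi), D♯dim (vii°).
Diatonic triads of A minor (natural minor): Am (i), Bdim (ii°), C (III), Dm (iv), Em (v), F (VI), G (VII).
No triad has the same root and quality in both keys.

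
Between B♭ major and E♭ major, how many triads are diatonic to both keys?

4

Diatonic triads of B♭ major: B♭ (I), Cm (ii), Dm (iii), E♭ (IV), F (V), Gm (vi), Adim (vii°).
Diatonic triads of E♭ major: E♭ (I), Fm (ii), Gm (iii), A♭ (IV), B♭ (V), Cm (vi), Ddim (vii°).
Matching root and quality in both lists: B♭, Cm, E♭, Gm.
That gives 4 common triads.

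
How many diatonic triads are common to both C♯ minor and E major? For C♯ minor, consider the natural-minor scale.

Diatonic triads of C♯ minor (natural minor): C♯m (i), D♯dim (ii°), E (III), F♯m (iv), G♯m (v), A (VI), B (VII).
Diatonic triads of E major: E (I), F♯m (ii), G♯m (iii), A (IV), B (V), C♯m (vi), D♯dim (vii°).
Matching root and quality in both lists: C♯m, D♯dim, E, F♯m, G♯m, A, B.
That gives 7 common triads.

7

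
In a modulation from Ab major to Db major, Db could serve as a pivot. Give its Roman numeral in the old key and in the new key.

The scale of Ab major is Ab Bb C Db Eb F G; Db is degree 4, and the triad built there (Db-F-Ab) is major, so it is IV.
The scale of Db major is Db Eb F Gb Ab Bb C; Db is degree 1, and the triad built there (Db-F-Ab) is major, so it is I.

IV in Ab major; I in Db major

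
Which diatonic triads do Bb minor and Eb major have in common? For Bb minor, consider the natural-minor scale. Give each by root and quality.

Triads in Bb minor (natural minor): Bbm (i), Cdim (ii°), Db (III), Ebm (iv), Fm (v), Gb (VI), Ab (VII).
Triads in Eb major: Eb (I), Fm (ii), Gm (iii), Ab (IV), Bb (V), Cm (vi), Ddim (vii°).
Shared triads with their functions: Fm (v in Bb minor, ii in Eb major); Ab (VII in Bb minor, IV in Eb major).

Fm, Ab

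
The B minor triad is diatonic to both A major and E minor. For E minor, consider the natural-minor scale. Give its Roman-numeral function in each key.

The scale of A major is A B C# D E F# G#; B is degree 2, and the triad built there (B-D-F#) is minor, so it is ii.
The scale of E minor (natural minor) is E F# G A B C D; B is degree 5, and the triad built there (B-D-F#) is minor, so it is v.

ii in A major; v in E minor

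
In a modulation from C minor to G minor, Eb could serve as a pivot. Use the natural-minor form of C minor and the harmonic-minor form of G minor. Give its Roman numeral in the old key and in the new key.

The scale of C minor (natural minor) is C D Eb F G Ab Bb; Eb is degree 3, and the triad built there (Eb-G-Bb) is major, so it is III.
The scale of G minor (harmonic minor) is G A Bb C D Eb F#; Eb is degree 6, and the triad built there (Eb-G-Bb) is major, so it is VI.

III in C minor; VI in G minor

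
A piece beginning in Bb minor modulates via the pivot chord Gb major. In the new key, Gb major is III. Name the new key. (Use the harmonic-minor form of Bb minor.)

Eb minor

The numeral III denotes a major triad on scale degree 3. With Gb on degree 3, the tonic of the new key is Eb.
Degree 3 carries a major triad in natural-minor keys, so the destination is Eb minor.
Check: the diatonic triads of Eb minor (natural minor) are Ebm (i), Fdim (ii°), Gb (III), Abm (iv), Bbm (v), Cb (VI), Db (VII) — Gb major is indeed III.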